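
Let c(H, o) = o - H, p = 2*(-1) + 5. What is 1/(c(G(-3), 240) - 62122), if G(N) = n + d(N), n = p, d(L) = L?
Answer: -1/61882 ≈ -1.6160e-5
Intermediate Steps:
p = 3 (p = -2 + 5 = 3)
n = 3
G(N) = 3 + N
1/(c(G(-3), 240) - 62122) = 1/((240 - (3 - 3)) - 62122) = 1/((240 - 1*0) - 62122) = 1/((240 + 0) - 62122) = 1/(240 - 62122) = 1/(-61882) = -1/61882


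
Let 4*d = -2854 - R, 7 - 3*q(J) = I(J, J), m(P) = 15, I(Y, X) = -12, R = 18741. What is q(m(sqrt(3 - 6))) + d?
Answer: -64709/12 ≈ -5392.4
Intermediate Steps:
q(J) = 19/3 (q(J) = 7/3 - 1/3*(-12) = 7/3 + 4 = 19/3)
d = -21595/4 (d = (-2854 - 1*18741)/4 = (-2854 - 18741)/4 = (1/4)*(-21595) = -21595/4 ≈ -5398.8)
q(m(sqrt(3 - 6))) + d = 19/3 - 21595/4 = -64709/12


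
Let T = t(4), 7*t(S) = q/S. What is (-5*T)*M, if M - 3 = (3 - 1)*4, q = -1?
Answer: 55/28 ≈ 1.9643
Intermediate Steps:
t(S) = -1/(7*S) (t(S) = (-1/S)/7 = -1/(7*S))
T = -1/28 (T = -1/7/4 = -1/7*1/4 = -1/28 ≈ -0.035714)
M = 11 (M = 3 + (3 - 1)*4 = 3 + 2*4 = 3 + 8 = 11)
(-5*T)*M = -5*(-1/28)*11 = (5/28)*11 = 55/28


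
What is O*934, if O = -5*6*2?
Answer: -56040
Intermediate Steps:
O = -60 (O = -30*2 = -60)
O*934 = -60*934 = -56040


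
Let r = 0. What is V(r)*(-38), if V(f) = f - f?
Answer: 0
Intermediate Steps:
V(f) = 0
V(r)*(-38) = 0*(-38) = 0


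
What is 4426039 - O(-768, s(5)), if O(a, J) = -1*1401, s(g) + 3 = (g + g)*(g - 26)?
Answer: 4427440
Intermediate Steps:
s(g) = -3 + 2*g*(-26 + g) (s(g) = -3 + (g + g)*(g - 26) = -3 + (2*g)*(-26 + g) = -3 + 2*g*(-26 + g))
O(a, J) = -1401
4426039 - O(-768, s(5)) = 4426039 - 1*(-1401) = 4426039 + 1401 = 4427440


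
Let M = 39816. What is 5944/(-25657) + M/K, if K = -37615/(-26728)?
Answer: 27304008361976/965088055 ≈ 28292.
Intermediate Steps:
K = 37615/26728 (K = -37615*(-1/26728) = 37615/26728 ≈ 1.4073)
5944/(-25657) + M/K = 5944/(-25657) + 39816/(37615/26728) = 5944*(-1/25657) + 39816*(26728/37615) = -5944/25657 + 1064202048/37615 = 27304008361976/965088055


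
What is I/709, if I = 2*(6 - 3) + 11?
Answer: 17/709 ≈ 0.023977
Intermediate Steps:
I = 17 (I = 2*3 + 11 = 6 + 11 = 17)
I/709 = 17/709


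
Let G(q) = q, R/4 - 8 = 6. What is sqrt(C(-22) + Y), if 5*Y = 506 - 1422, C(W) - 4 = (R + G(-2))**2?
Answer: 2*sqrt(17105)/5 ≈ 52.314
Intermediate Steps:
R = 56 (R = 32 + 4*6 = 32 + 24 = 56)
C(W) = 2920 (C(W) = 4 + (56 - 2)**2 = 4 + 54**2 = 4 + 2916 = 2920)
Y = -916/5 (Y = (506 - 1422)/5 = (1/5)*(-916) = -916/5 ≈ -183.20)
sqrt(C(-22) + Y) = sqrt(2920 - 916/5) = sqrt(13684/5) = 2*sqrt(17105)/5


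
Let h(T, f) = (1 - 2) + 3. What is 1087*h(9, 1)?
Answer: 2174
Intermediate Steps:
h(T, f) = 2 (h(T, f) = -1 + 3 = 2)
1087*h(9, 1) = 1087*2 = 2174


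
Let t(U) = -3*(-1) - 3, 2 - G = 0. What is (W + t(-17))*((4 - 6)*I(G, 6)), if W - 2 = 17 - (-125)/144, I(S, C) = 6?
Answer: -2861/12 ≈ -238.42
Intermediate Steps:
G = 2 (G = 2 - 1*0 = 2 + 0 = 2)
t(U) = 0 (t(U) = 3 - 3 = 0)
W = 2861/144 (W = 2 + (17 - (-125)/144) = 2 + (17 - 1*(-125/144)) = 2 + (17 + 125/144) = 2 + 2573/144 = 2861/144 ≈ 19.868)
(W + t(-17))*((4 - 6)*I(G, 6)) = (2861/144 + 0)*((4 - 6)*6) = 2861*(-2*6)/144 = (2861/144)*(-12) = -2861/12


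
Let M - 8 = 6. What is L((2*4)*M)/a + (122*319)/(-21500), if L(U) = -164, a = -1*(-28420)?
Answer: -27739389/15275750 ≈ -1.8159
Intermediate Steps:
M = 14 (M = 8 + 6 = 14)
a = 28420
L((2*4)*M)/a + (122*319)/(-21500) = -164/28420 + (122*319)/(-21500) = -164*1/28420 + 38918*(-1/21500) = -41/7105 - 19459/10750 = -27739389/15275750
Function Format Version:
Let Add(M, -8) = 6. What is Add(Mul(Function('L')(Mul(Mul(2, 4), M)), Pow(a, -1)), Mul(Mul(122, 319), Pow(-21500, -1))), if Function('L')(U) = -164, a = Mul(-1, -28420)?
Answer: Rational(-27739389, 15275750) ≈ -1.8159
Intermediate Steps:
M = 14 (M = Add(8, 6) = 14)
a = 28420
Add(Mul(Function('L')(Mul(Mul(2, 4), M)), Pow(a, -1)), Mul(Mul(122, 319), Pow(-21500, -1))) = Add(Mul(-164, Pow(28420, -1)), Mul(Mul(122, 319), Pow(-21500, -1))) = Add(Mul(-164, Rational(1, 28420)), Mul(38918, Rational(-1, 21500))) = Add(Rational(-41, 7105), Rational(-19459, 10750)) = Rational(-27739389, 15275750)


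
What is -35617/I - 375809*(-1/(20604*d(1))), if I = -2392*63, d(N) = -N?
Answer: -4658255033/258745032 ≈ -18.003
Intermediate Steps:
I = -150696
-35617/I - 375809*(-1/(20604*d(1))) = -35617/(-150696) - 375809/((-1717*(-4*(-3))*(-1*1))) = -35617*(-1/150696) - 375809/((-20604*(-1))) = 35617/150696 - 375809/((-1717*(-12))) = 35617/150696 - 375809/20604 = -4658255033/258745032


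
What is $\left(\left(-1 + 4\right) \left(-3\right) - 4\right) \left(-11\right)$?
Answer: $143$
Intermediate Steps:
$\left(\left(-1 + 4\right) \left(-3\right) - 4\right) \left(-11\right) = \left(3 \left(-3\right) - 4\right) \left(-11\right) = \left(-9 - 4\right) \left(-11\right) = \left(-13\right) \left(-11\right) = 143$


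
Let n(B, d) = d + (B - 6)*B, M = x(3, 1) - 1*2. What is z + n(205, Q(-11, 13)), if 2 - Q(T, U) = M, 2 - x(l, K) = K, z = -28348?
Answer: 12450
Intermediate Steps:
x(l, K) = 2 - K
M = -1 (M = (2 - 1*1) - 1*2 = (2 - 1) - 2 = 1 - 2 = -1)
Q(T, U) = 3 (Q(T, U) = 2 - 1*(-1) = 2 + 1 = 3)
n(B, d) = d + B*(-6 + B) (n(B, d) = d + (-6 + B)*B = d + B*(-6 + B))
z + n(205, Q(-11, 13)) = -28348 + (3 + 205² - 6*205) = -28348 + (3 + 42025 - 1230) = -28348 + 40798 = 12450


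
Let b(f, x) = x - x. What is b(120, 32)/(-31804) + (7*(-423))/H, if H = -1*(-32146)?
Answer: -2961/32146 ≈ -0.092111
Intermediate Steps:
b(f, x) = 0
H = 32146
b(120, 32)/(-31804) + (7*(-423))/H = 0/(-31804) + (7*(-423))/32146 = 0*(-1/31804) - 2961*1/32146 = 0 - 2961/32146 = -2961/32146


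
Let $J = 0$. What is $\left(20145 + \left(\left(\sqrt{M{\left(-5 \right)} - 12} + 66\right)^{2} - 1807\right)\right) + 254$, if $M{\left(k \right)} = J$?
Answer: $22936 + 264 i \sqrt{3} \approx 22936.0 + 457.26 i$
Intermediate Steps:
$M{\left(k \right)} = 0$
$\left(20145 + \left(\left(\sqrt{M{\left(-5 \right)} - 12} + 66\right)^{2} - 1807\right)\right) + 254 = \left(20145 + \left(\left(\sqrt{0 - 12} + 66\right)^{2} - 1807\right)\right) + 254 = \left(20145 - \left(1807 - \left(\sqrt{-12} + 66\right)^{2}\right)\right) + 254 = \left(20145 - \left(1807 - \left(2 i \sqrt{3} + 66\right)^{2}\right)\right) + 254 = \left(20145 - \left(1807 - \left(66 + 2 i \sqrt{3}\right)^{2}\right)\right) + 254 = \left(18338 + \left(66 + 2 i \sqrt{3}\right)^{2}\right) + 254 = 18592 + \left(66 + 2 i \sqrt{3}\right)^{2}$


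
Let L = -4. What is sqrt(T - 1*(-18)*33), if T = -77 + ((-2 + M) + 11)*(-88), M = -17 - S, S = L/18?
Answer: sqrt(10813)/3 ≈ 34.662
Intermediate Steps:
S = -2/9 (S = -4/18 = -4*1/18 = -2/9 ≈ -0.22222)
M = -151/9 (M = -17 - 1*(-2/9) = -17 + 2/9 = -151/9 ≈ -16.778)
T = 5467/9 (T = -77 + ((-2 - 151/9) + 11)*(-88) = -77 + (-169/9 + 11)*(-88) = -77 - 70/9*(-88) = -77 + 6160/9 = 5467/9 ≈ 607.44)
sqrt(T - 1*(-18)*33) = sqrt(5467/9 - 1*(-18)*33) = sqrt(5467/9 + 18*33) = sqrt(5467/9 + 594) = sqrt(10813/9) = sqrt(10813)/3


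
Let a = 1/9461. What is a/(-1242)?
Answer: -1/11750562 ≈ -8.5102e-8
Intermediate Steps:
a = 1/9461 ≈ 0.00010570
a/(-1242) = (1/9461)/(-1242) = (1/9461)*(-1/1242) = -1/11750562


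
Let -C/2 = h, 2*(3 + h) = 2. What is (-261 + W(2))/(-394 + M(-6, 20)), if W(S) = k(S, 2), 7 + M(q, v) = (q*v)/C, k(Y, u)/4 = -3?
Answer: 273/431 ≈ 0.63341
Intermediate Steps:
k(Y, u) = -12 (k(Y, u) = 4*(-3) = -12)
h = -2 (h = -3 + (1/2)*2 = -3 + 1 = -2)
C = 4 (C = -2*(-2) = 4)
M(q, v) = -7 + q*v/4 (M(q, v) = -7 + (q*v)/4 = -7 + (q*v)*(1/4) = -7 + q*v/4)
W(S) = -12
(-261 + W(2))/(-394 + M(-6, 20)) = (-261 - 12)/(-394 + (-7 + (1/4)*(-6)*20)) = -273/(-394 + (-7 - 30)) = -273/(-394 - 37) = -273/(-431) = -273*(-1/431) = 273/431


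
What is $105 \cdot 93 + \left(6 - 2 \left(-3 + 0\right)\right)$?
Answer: $9777$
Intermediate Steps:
$105 \cdot 93 + \left(6 - 2 \left(-3 + 0\right)\right) = 9765 + \left(6 - -6\right) = 9765 + \left(6 + 6\right) = 9765 + 12 = 9777$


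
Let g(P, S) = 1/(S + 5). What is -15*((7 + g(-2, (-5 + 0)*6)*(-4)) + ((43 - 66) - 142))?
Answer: 11838/5 ≈ 2367.6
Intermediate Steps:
g(P, S) = 1/(5 + S)
-15*((7 + g(-2, (-5 + 0)*6)*(-4)) + ((43 - 66) - 142)) = -15*((7 - 4/(5 + (-5 + 0)*6)) + ((43 - 66) - 142)) = -15*((7 - 4/(5 - 5*6)) + (-23 - 142)) = -15*((7 - 4/(5 - 30)) - 165) = -15*((7 - 4/(-25)) - 165) = -15*((7 - 1/25*(-4)) - 165) = -15*((7 + 4/25) - 165) = -15*(179/25 - 165) = -15*(-3946/25) = 11838/5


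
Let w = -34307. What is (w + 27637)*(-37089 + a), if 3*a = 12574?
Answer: 658282310/3 ≈ 2.1943e+8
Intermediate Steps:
a = 12574/3 (a = (⅓)*12574 = 12574/3 ≈ 4191.3)
(w + 27637)*(-37089 + a) = (-34307 + 27637)*(-37089 + 12574/3) = -6670*(-98693/3) = 658282310/3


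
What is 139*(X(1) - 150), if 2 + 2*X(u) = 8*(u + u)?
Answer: -19877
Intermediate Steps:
X(u) = -1 + 8*u (X(u) = -1 + (8*(u + u))/2 = -1 + (8*(2*u))/2 = -1 + (16*u)/2 = -1 + 8*u)
139*(X(1) - 150) = 139*((-1 + 8*1) - 150) = 139*((-1 + 8) - 150) = 139*(7 - 150) = 139*(-143) = -19877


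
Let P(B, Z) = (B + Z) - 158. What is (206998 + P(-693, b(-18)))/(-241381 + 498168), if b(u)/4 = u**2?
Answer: 207443/256787 ≈ 0.80784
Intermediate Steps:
b(u) = 4*u**2
P(B, Z) = -158 + B + Z
(206998 + P(-693, b(-18)))/(-241381 + 498168) = (206998 + (-158 - 693 + 4*(-18)**2))/(-241381 + 498168) = (206998 + (-158 - 693 + 4*324))/256787 = (206998 + (-158 - 693 + 1296))*(1/256787) = (206998 + 445)*(1/256787) = 207443*(1/256787) = 207443/256787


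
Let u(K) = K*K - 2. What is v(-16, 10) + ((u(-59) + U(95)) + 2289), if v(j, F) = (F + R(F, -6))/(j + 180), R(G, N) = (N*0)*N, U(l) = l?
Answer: 480771/82 ≈ 5863.1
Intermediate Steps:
R(G, N) = 0 (R(G, N) = 0*N = 0)
u(K) = -2 + K**2 (u(K) = K**2 - 2 = -2 + K**2)
v(j, F) = F/(180 + j) (v(j, F) = (F + 0)/(j + 180) = F/(180 + j))
v(-16, 10) + ((u(-59) + U(95)) + 2289) = 10/(180 - 16) + (((-2 + (-59)**2) + 95) + 2289) = 10/164 + (((-2 + 3481) + 95) + 2289) = 10*(1/164) + ((3479 + 95) + 2289) = 5/82 + (3574 + 2289) = 5/82 + 5863 = 480771/82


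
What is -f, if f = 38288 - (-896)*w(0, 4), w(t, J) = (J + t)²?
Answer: -52624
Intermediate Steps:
f = 52624 (f = 38288 - (-896)*(4 + 0)² = 38288 - (-896)*4² = 38288 - (-896)*16 = 38288 - 1*(-14336) = 38288 + 14336 = 52624)
-f = -1*52624 = -52624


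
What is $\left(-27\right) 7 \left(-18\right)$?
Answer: $3402$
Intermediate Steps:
$\left(-27\right) 7 \left(-18\right) = \left(-189\right) \left(-18\right) = 3402$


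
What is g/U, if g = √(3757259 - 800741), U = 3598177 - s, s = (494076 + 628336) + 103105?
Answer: 3*√328502/2372660 ≈ 0.00072469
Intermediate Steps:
s = 1225517 (s = 1122412 + 103105 = 1225517)
U = 2372660 (U = 3598177 - 1*1225517 = 3598177 - 1225517 = 2372660)
g = 3*√328502 (g = √2956518 = 3*√328502 ≈ 1719.5)
g/U = (3*√328502)/2372660 = (3*√328502)*(1/2372660) = 3*√328502/2372660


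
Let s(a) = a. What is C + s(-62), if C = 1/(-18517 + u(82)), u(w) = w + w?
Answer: -1137887/18353 ≈ -62.000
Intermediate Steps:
u(w) = 2*w
C = -1/18353 (C = 1/(-18517 + 2*82) = 1/(-18517 + 164) = 1/(-18353) = -1/18353 ≈ -5.4487e-5)
C + s(-62) = -1/18353 - 62 = -1137887/18353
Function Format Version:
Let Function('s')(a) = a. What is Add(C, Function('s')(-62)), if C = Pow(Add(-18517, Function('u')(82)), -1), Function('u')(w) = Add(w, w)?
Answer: Rational(-1137887, 18353) ≈ -62.000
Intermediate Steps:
Function('u')(w) = Mul(2, w)
C = Rational(-1, 18353) (C = Pow(Add(-18517, Mul(2, 82)), -1) = Pow(Add(-18517, 164), -1) = Pow(-18353, -1) = Rational(-1, 18353) ≈ -5.4487e-5)
Add(C, Function('s')(-62)) = Add(Rational(-1, 18353), -62) = Rational(-1137887, 18353)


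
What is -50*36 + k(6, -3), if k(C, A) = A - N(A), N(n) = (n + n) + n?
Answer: -1794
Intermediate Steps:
N(n) = 3*n (N(n) = 2*n + n = 3*n)
k(C, A) = -2*A (k(C, A) = A - 3*A = -2*A)
-50*36 + k(6, -3) = -50*36 - 2*(-3) = -1800 + 6 = -1794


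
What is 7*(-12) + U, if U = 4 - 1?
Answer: -81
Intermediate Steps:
U = 3
7*(-12) + U = 7*(-12) + 3 = -84 + 3 = -81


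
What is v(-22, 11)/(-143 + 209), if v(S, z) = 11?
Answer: 1/6 ≈ 0.16667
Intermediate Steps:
v(-22, 11)/(-143 + 209) = 11/(-143 + 209) = 11/66 = 11*(1/66) = 1/6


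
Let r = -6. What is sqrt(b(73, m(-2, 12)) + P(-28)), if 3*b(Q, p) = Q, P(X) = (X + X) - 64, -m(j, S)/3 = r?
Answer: I*sqrt(861)/3 ≈ 9.7809*I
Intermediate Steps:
m(j, S) = 18 (m(j, S) = -3*(-6) = 18)
P(X) = -64 + 2*X (P(X) = 2*X - 64 = -64 + 2*X)
b(Q, p) = Q/3
sqrt(b(73, m(-2, 12)) + P(-28)) = sqrt((1/3)*73 + (-64 + 2*(-28))) = sqrt(73/3 + (-64 - 56)) = sqrt(73/3 - 120) = sqrt(-287/3) = I*sqrt(861)/3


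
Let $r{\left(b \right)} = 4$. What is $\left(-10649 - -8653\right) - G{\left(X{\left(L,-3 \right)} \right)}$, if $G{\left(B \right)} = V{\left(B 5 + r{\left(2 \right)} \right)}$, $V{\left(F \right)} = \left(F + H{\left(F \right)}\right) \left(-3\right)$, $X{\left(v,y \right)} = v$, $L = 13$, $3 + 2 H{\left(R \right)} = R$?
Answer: $-1690$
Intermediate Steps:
$H{\left(R \right)} = - \frac{3}{2} + \frac{R}{2}$
$V{\left(F \right)} = \frac{9}{2} - \frac{9 F}{2}$ ($V{\left(F \right)} = \left(F + \left(- \frac{3}{2} + \frac{F}{2}\right)\right) \left(-3\right) = \left(- \frac{3}{2} + \frac{3 F}{2}\right) \left(-3\right) = \frac{9}{2} - \frac{9 F}{2}$)
$G{\left(B \right)} = - \frac{27}{2} - \frac{45 B}{2}$ ($G{\left(B \right)} = \frac{9}{2} - \frac{9 \left(B 5 + 4\right)}{2} = \frac{9}{2} - \frac{9 \left(5 B + 4\right)}{2} = \frac{9}{2} - \frac{9 \left(4 + 5 B\right)}{2} = \frac{9}{2} - \left(18 + \frac{45 B}{2}\right) = - \frac{27}{2} - \frac{45 B}{2}$)
$\left(-10649 - -8653\right) - G{\left(X{\left(L,-3 \right)} \right)} = \left(-10649 - -8653\right) - \left(- \frac{27}{2} - \frac{585}{2}\right) = \left(-10649 + 8653\right) - \left(- \frac{27}{2} - \frac{585}{2}\right) = -1996 - -306 = -1996 + 306 = -1690$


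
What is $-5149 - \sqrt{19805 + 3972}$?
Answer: $-5149 - \sqrt{23777} \approx -5303.2$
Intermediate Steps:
$-5149 - \sqrt{19805 + 3972} = -5149 - \sqrt{23777}$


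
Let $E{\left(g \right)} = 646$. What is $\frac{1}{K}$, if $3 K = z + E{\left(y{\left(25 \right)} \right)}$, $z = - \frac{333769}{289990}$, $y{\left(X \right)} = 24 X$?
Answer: $\frac{289990}{62333257} \approx 0.0046523$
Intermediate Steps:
$z = - \frac{333769}{289990}$ ($z = \left(-333769\right) \frac{1}{289990} = - \frac{333769}{289990} \approx -1.151$)
$K = \frac{62333257}{289990}$ ($K = \frac{- \frac{333769}{289990} + 646}{3} = \frac{1}{3} \cdot \frac{186999771}{289990} = \frac{62333257}{289990} \approx 214.95$)
$\frac{1}{K} = \frac{1}{\frac{62333257}{289990}} = \frac{289990}{62333257}$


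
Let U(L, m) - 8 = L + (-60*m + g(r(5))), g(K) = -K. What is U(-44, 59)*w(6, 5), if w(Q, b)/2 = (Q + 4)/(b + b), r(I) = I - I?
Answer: -7152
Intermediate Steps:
r(I) = 0
w(Q, b) = (4 + Q)/b (w(Q, b) = 2*((Q + 4)/(b + b)) = 2*((4 + Q)/((2*b))) = 2*((4 + Q)*(1/(2*b))) = 2*((4 + Q)/(2*b)) = (4 + Q)/b)
U(L, m) = 8 + L - 60*m (U(L, m) = 8 + (L + (-60*m - 1*0)) = 8 + (L + (-60*m + 0)) = 8 + (L - 60*m) = 8 + L - 60*m)
U(-44, 59)*w(6, 5) = (8 - 44 - 60*59)*((4 + 6)/5) = (8 - 44 - 3540)*((⅕)*10) = -3576*2 = -7152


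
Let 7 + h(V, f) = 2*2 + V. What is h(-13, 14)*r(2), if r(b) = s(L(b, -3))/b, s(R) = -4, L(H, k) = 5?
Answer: 32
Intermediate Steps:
r(b) = -4/b
h(V, f) = -3 + V (h(V, f) = -7 + (2*2 + V) = -7 + (4 + V) = -3 + V)
h(-13, 14)*r(2) = (-3 - 13)*(-4/2) = -(-64)/2 = -16*(-2) = 32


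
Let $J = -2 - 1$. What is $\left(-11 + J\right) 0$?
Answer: $0$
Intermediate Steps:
$J = -3$
$\left(-11 + J\right) 0 = \left(-11 - 3\right) 0 = \left(-14\right) 0 = 0$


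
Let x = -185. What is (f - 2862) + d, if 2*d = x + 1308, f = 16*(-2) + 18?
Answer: -4629/2 ≈ -2314.5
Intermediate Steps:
f = -14 (f = -32 + 18 = -14)
d = 1123/2 (d = (-185 + 1308)/2 = (1/2)*1123 = 1123/2 ≈ 561.50)
(f - 2862) + d = (-14 - 2862) + 1123/2 = -2876 + 1123/2 = -4629/2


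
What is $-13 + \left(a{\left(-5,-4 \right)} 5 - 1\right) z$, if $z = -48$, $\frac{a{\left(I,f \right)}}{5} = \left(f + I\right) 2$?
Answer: $21635$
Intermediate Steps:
$a{\left(I,f \right)} = 10 I + 10 f$ ($a{\left(I,f \right)} = 5 \left(f + I\right) 2 = 5 \left(I + f\right) 2 = 5 \left(2 I + 2 f\right) = 10 I + 10 f$)
$-13 + \left(a{\left(-5,-4 \right)} 5 - 1\right) z = -13 + \left(\left(10 \left(-5\right) + 10 \left(-4\right)\right) 5 - 1\right) \left(-48\right) = -13 + \left(\left(-50 - 40\right) 5 - 1\right) \left(-48\right) = -13 + \left(\left(-90\right) 5 - 1\right) \left(-48\right) = -13 + \left(-450 - 1\right) \left(-48\right) = -13 - -21648 = -13 + 21648 = 21635$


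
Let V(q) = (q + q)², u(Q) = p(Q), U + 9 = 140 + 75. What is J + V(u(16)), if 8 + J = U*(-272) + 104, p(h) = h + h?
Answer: -51840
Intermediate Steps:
p(h) = 2*h
U = 206 (U = -9 + (140 + 75) = -9 + 215 = 206)
u(Q) = 2*Q
J = -55936 (J = -8 + (206*(-272) + 104) = -8 + (-56032 + 104) = -8 - 55928 = -55936)
V(q) = 4*q² (V(q) = (2*q)² = 4*q²)
J + V(u(16)) = -55936 + 4*(2*16)² = -55936 + 4*32² = -55936 + 4*1024 = -55936 + 4096 = -51840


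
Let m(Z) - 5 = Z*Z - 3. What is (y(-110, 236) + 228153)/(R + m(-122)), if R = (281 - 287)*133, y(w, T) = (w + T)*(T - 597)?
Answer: 60889/4696 ≈ 12.966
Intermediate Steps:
y(w, T) = (-597 + T)*(T + w) (y(w, T) = (T + w)*(-597 + T) = (-597 + T)*(T + w))
R = -798 (R = -6*133 = -798)
m(Z) = 2 + Z**2 (m(Z) = 5 + (Z*Z - 3) = 5 + (Z**2 - 3) = 5 + (-3 + Z**2) = 2 + Z**2)
(y(-110, 236) + 228153)/(R + m(-122)) = ((236**2 - 597*236 - 597*(-110) + 236*(-110)) + 228153)/(-798 + (2 + (-122)**2)) = ((55696 - 140892 + 65670 - 25960) + 228153)/(-798 + (2 + 14884)) = (-45486 + 228153)/(-798 + 14886) = 182667/14088 = 182667*(1/14088) = 60889/4696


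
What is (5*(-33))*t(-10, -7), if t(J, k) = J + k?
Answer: 2805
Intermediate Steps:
(5*(-33))*t(-10, -7) = (5*(-33))*(-10 - 7) = -165*(-17) = 2805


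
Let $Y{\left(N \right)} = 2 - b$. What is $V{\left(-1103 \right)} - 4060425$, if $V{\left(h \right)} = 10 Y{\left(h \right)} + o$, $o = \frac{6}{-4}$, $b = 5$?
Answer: $- \frac{8120913}{2} \approx -4.0605 \cdot 10^{6}$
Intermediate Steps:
$o = - \frac{3}{2}$ ($o = 6 \left(- \frac{1}{4}\right) = - \frac{3}{2} \approx -1.5$)
$Y{\left(N \right)} = -3$ ($Y{\left(N \right)} = 2 - 5 = -3$)
$V{\left(h \right)} = - \frac{63}{2}$ ($V{\left(h \right)} = 10 \left(-3\right) - \frac{3}{2} = -30 - \frac{3}{2} = - \frac{63}{2}$)
$V{\left(-1103 \right)} - 4060425 = - \frac{63}{2} - 4060425 = - \frac{8120913}{2}$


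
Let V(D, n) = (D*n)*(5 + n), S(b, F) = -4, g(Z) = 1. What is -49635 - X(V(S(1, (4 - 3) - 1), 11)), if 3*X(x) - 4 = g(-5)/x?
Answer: -104831935/2112 ≈ -49636.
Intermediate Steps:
V(D, n) = D*n*(5 + n)
X(x) = 4/3 + 1/(3*x) (X(x) = 4/3 + (1/x)/3 = 4/3 + 1/(3*x))
-49635 - X(V(S(1, (4 - 3) - 1), 11)) = -49635 - (1 + 4*(-4*11*(5 + 11)))/(3*((-4*11*(5 + 11)))) = -49635 - (1 + 4*(-4*11*16))/(3*((-4*11*16))) = -49635 - (1 + 4*(-704))/(3*(-704)) = -49635 - (-1)*(1 - 2816)/(3*704) = -49635 - (-1)*(-2815)/(3*704) = -49635 - 1*2815/2112 = -49635 - 2815/2112 = -104831935/2112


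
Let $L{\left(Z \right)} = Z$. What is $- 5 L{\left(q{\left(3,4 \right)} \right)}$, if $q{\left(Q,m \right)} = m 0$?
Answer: $0$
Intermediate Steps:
$q{\left(Q,m \right)} = 0$
$- 5 L{\left(q{\left(3,4 \right)} \right)} = \left(-5\right) 0 = 0$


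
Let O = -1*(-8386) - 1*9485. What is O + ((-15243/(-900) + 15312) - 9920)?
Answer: 1292981/300 ≈ 4309.9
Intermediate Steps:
O = -1099 (O = 8386 - 9485 = -1099)
O + ((-15243/(-900) + 15312) - 9920) = -1099 + ((-15243/(-900) + 15312) - 9920) = -1099 + ((-15243*(-1/900) + 15312) - 9920) = -1099 + ((5081/300 + 15312) - 9920) = -1099 + (4598681/300 - 9920) = -1099 + 1622681/300 = 1292981/300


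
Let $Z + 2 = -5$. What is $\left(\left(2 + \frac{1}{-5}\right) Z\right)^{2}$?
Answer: $\frac{3969}{25} \approx 158.76$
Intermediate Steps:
$Z = -7$ ($Z = -2 - 5 = -7$)
$\left(\left(2 + \frac{1}{-5}\right) Z\right)^{2} = \left(\left(2 + \frac{1}{-5}\right) \left(-7\right)\right)^{2} = \left(\left(2 - \frac{1}{5}\right) \left(-7\right)\right)^{2} = \left(\frac{9}{5} \left(-7\right)\right)^{2} = \left(- \frac{63}{5}\right)^{2} = \frac{3969}{25}$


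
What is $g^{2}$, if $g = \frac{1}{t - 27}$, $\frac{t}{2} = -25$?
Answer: $\frac{1}{5929} \approx 0.00016866$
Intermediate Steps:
$t = -50$ ($t = 2 \left(-25\right) = -50$)
$g = - \frac{1}{77}$ ($g = \frac{1}{-50 - 27} = \frac{1}{-77} = - \frac{1}{77} \approx -0.012987$)
$g^{2} = \left(- \frac{1}{77}\right)^{2} = \frac{1}{5929}$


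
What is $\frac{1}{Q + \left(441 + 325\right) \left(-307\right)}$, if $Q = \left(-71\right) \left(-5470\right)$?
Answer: $\frac{1}{153208} \approx 6.5271 \cdot 10^{-6}$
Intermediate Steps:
$Q = 388370$
$\frac{1}{Q + \left(441 + 325\right) \left(-307\right)} = \frac{1}{388370 + \left(441 + 325\right) \left(-307\right)} = \frac{1}{388370 + 766 \left(-307\right)} = \frac{1}{388370 - 235162} = \frac{1}{153208}$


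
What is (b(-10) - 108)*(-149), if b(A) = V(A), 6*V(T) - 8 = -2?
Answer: 15943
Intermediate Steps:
V(T) = 1 (V(T) = 4/3 + (1/6)*(-2) = 4/3 - 1/3 = 1)
b(A) = 1
(b(-10) - 108)*(-149) = (1 - 108)*(-149) = -107*(-149) = 15943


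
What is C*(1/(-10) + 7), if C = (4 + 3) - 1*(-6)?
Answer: 897/10 ≈ 89.700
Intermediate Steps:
C = 13 (C = 7 + 6 = 13)
C*(1/(-10) + 7) = 13*(1/(-10) + 7) = 13*(-1/10 + 7) = 13*(69/10) = 897/10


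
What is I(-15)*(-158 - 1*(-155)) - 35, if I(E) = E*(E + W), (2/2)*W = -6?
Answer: -980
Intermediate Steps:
W = -6
I(E) = E*(-6 + E) (I(E) = E*(E - 6) = E*(-6 + E))
I(-15)*(-158 - 1*(-155)) - 35 = (-15*(-6 - 15))*(-158 - 1*(-155)) - 35 = (-15*(-21))*(-158 + 155) - 35 = 315*(-3) - 35 = -945 - 35 = -980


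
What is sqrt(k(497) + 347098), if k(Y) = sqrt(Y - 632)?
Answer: sqrt(347098 + 3*I*sqrt(15)) ≈ 589.15 + 0.01*I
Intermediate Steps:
k(Y) = sqrt(-632 + Y)
sqrt(k(497) + 347098) = sqrt(sqrt(-632 + 497) + 347098) = sqrt(sqrt(-135) + 347098) = sqrt(3*I*sqrt(15) + 347098) = sqrt(347098 + 3*I*sqrt(15))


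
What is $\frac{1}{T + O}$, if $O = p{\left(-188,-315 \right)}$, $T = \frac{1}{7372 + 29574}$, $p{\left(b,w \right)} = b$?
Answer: $- \frac{36946}{6945847} \approx -0.0053191$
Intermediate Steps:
$T = \frac{1}{36946} \approx 2.7067 \cdot 10^{-5}$
$O = -188$
$\frac{1}{T + O} = \frac{1}{\frac{1}{36946} - 188} = \frac{1}{- \frac{6945847}{36946}} = - \frac{36946}{6945847}$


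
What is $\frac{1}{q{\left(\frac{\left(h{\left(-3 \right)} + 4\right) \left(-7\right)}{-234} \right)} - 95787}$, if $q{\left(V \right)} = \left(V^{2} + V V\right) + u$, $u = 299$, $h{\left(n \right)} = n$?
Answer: $- \frac{27378}{2614270415} \approx -1.0473 \cdot 10^{-5}$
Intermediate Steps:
$q{\left(V \right)} = 299 + 2 V^{2}$ ($q{\left(V \right)} = \left(V^{2} + V V\right) + 299 = \left(V^{2} + V^{2}\right) + 299 = 2 V^{2} + 299 = 299 + 2 V^{2}$)
$\frac{1}{q{\left(\frac{\left(h{\left(-3 \right)} + 4\right) \left(-7\right)}{-234} \right)} - 95787} = \frac{1}{\left(299 + 2 \left(\frac{\left(-3 + 4\right) \left(-7\right)}{-234}\right)^{2}\right) - 95787} = \frac{1}{\left(299 + 2 \left(1 \left(-7\right) \left(- \frac{1}{234}\right)\right)^{2}\right) - 95787} = \frac{1}{\left(299 + 2 \left(\left(-7\right) \left(- \frac{1}{234}\right)\right)^{2}\right) - 95787} = \frac{1}{\left(299 + 2 \left(\frac{7}{234}\right)^{2}\right) - 95787} = \frac{1}{\left(299 + 2 \cdot \frac{49}{54756}\right) - 95787} = \frac{1}{\left(299 + \frac{49}{27378}\right) - 95787} = \frac{1}{\frac{8186071}{27378} - 95787} = \frac{1}{- \frac{2614270415}{27378}} = - \frac{27378}{2614270415}$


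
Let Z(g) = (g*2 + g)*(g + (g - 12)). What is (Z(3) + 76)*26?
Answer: 572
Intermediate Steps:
Z(g) = 3*g*(-12 + 2*g) (Z(g) = (2*g + g)*(g + (-12 + g)) = (3*g)*(-12 + 2*g) = 3*g*(-12 + 2*g))
(Z(3) + 76)*26 = (6*3*(-6 + 3) + 76)*26 = (6*3*(-3) + 76)*26 = (-54 + 76)*26 = 22*26 = 572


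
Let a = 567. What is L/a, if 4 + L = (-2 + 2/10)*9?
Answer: -101/2835 ≈ -0.035626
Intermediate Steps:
L = -101/5 (L = -4 + (-2 + 2/10)*9 = -4 + (-2 + 2*(⅒))*9 = -4 + (-2 + ⅕)*9 = -4 - 9/5*9 = -4 - 81/5 = -101/5 ≈ -20.200)
L/a = -101/5/567 = -101/5*1/567 = -101/2835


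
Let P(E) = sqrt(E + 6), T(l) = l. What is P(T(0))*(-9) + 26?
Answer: 26 - 9*sqrt(6) ≈ 3.9546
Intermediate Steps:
P(E) = sqrt(6 + E)
P(T(0))*(-9) + 26 = sqrt(6 + 0)*(-9) + 26 = sqrt(6)*(-9) + 26 = -9*sqrt(6) + 26 = 26 - 9*sqrt(6)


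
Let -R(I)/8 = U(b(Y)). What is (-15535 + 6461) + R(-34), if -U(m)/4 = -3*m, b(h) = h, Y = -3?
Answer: -8786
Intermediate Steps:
U(m) = 12*m (U(m) = -(-12)*m = 12*m)
R(I) = 288 (R(I) = -96*(-3) = -8*(-36) = 288)
(-15535 + 6461) + R(-34) = (-15535 + 6461) + 288 = -9074 + 288 = -8786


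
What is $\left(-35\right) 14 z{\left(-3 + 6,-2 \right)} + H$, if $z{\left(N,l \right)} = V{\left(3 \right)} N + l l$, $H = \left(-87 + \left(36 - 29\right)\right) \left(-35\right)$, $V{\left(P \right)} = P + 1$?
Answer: $-5040$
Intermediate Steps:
$V{\left(P \right)} = 1 + P$
$H = 2800$ ($H = \left(-87 + 7\right) \left(-35\right) = \left(-80\right) \left(-35\right) = 2800$)
$z{\left(N,l \right)} = l^{2} + 4 N$ ($z{\left(N,l \right)} = \left(1 + 3\right) N + l l = 4 N + l^{2} = l^{2} + 4 N$)
$\left(-35\right) 14 z{\left(-3 + 6,-2 \right)} + H = \left(-35\right) 14 \left(\left(-2\right)^{2} + 4 \left(-3 + 6\right)\right) + 2800 = - 490 \left(4 + 4 \cdot 3\right) + 2800 = - 490 \left(4 + 12\right) + 2800 = \left(-490\right) 16 + 2800 = -7840 + 2800 = -5040$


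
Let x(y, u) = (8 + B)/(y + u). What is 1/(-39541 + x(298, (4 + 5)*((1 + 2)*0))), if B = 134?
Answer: -149/5891538 ≈ -2.5291e-5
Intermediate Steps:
x(y, u) = 142/(u + y) (x(y, u) = (8 + 134)/(y + u) = 142/(u + y))
1/(-39541 + x(298, (4 + 5)*((1 + 2)*0))) = 1/(-39541 + 142/((4 + 5)*((1 + 2)*0) + 298)) = 1/(-39541 + 142/(9*(3*0) + 298)) = 1/(-39541 + 142/(9*0 + 298)) = 1/(-39541 + 142/(0 + 298)) = 1/(-39541 + 142/298) = 1/(-39541 + 142*(1/298)) = 1/(-39541 + 71/149) = 1/(-5891538/149) = -149/5891538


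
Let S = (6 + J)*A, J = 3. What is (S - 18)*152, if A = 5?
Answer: 4104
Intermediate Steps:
S = 45 (S = (6 + 3)*5 = 9*5 = 45)
(S - 18)*152 = (45 - 18)*152 = 27*152 = 4104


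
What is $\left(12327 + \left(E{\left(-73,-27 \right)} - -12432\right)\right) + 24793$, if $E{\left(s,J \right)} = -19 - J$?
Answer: $49560$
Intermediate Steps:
$\left(12327 + \left(E{\left(-73,-27 \right)} - -12432\right)\right) + 24793 = \left(12327 - -12440\right) + 24793 = \left(12327 + \left(\left(-19 + 27\right) + 12432\right)\right) + 24793 = \left(12327 + \left(8 + 12432\right)\right) + 24793 = \left(12327 + 12440\right) + 24793 = 24767 + 24793 = 49560$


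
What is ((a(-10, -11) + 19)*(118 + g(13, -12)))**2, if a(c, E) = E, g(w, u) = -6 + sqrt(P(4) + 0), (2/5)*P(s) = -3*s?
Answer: 800896 + 14336*I*sqrt(30) ≈ 8.009e+5 + 78522.0*I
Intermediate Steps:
P(s) = -15*s/2 (P(s) = 5*(-3*s)/2 = -15*s/2)
g(w, u) = -6 + I*sqrt(30) (g(w, u) = -6 + sqrt(-15/2*4 + 0) = -6 + sqrt(-30 + 0) = -6 + sqrt(-30) = -6 + I*sqrt(30))
((a(-10, -11) + 19)*(118 + g(13, -12)))**2 = ((-11 + 19)*(118 + (-6 + I*sqrt(30))))**2 = (8*(112 + I*sqrt(30)))**2 = (896 + 8*I*sqrt(30))**2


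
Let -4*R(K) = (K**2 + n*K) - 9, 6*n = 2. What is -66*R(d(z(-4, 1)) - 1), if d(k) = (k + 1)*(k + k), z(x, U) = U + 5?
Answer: 227953/2 ≈ 1.1398e+5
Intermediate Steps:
n = 1/3 (n = (1/6)*2 = 1/3 ≈ 0.33333)
z(x, U) = 5 + U
d(k) = 2*k*(1 + k) (d(k) = (1 + k)*(2*k) = 2*k*(1 + k))
R(K) = 9/4 - K**2/4 - K/12 (R(K) = -((K**2 + K/3) - 9)/4 = -(-9 + K**2 + K/3)/4 = 9/4 - K**2/4 - K/12)
-66*R(d(z(-4, 1)) - 1) = -66*(9/4 - (2*(5 + 1)*(1 + (5 + 1)) - 1)**2/4 - (2*(5 + 1)*(1 + (5 + 1)) - 1)/12) = -66*(9/4 - (2*6*(1 + 6) - 1*1)**2/4 - (2*6*(1 + 6) - 1*1)/12) = -66*(9/4 - (2*6*7 - 1)**2/4 - (2*6*7 - 1)/12) = -66*(9/4 - (84 - 1)**2/4 - (84 - 1)/12) = -66*(9/4 - 1/4*83**2 - 1/12*83) = -66*(9/4 - 1/4*6889 - 83/12) = -66*(9/4 - 6889/4 - 83/12) = -66*(-20723/12) = 227953/2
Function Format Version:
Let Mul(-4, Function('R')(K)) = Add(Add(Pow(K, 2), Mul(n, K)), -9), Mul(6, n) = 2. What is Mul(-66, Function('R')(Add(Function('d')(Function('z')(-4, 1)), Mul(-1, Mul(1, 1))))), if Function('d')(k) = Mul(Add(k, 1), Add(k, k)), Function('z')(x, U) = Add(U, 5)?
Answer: Rational(227953, 2) ≈ 1.1398e+5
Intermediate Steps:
n = Rational(1, 3) (n = Mul(Rational(1, 6), 2) = Rational(1, 3) ≈ 0.33333)
Function('z')(x, U) = Add(5, U)
Function('d')(k) = Mul(2, k, Add(1, k)) (Function('d')(k) = Mul(Add(1, k), Mul(2, k)) = Mul(2, k, Add(1, k)))
Function('R')(K) = Add(Rational(9, 4), Mul(Rational(-1, 4), Pow(K, 2)), Mul(Rational(-1, 12), K)) (Function('R')(K) = Mul(Rational(-1, 4), Add(Add(Pow(K, 2), Mul(Rational(1, 3), K)), -9)) = Mul(Rational(-1, 4), Add(-9, Pow(K, 2), Mul(Rational(1, 3), K))) = Add(Rational(9, 4), Mul(Rational(-1, 4), Pow(K, 2)), Mul(Rational(-1, 12), K)))
Mul(-66, Function('R')(Add(Function('d')(Function('z')(-4, 1)), Mul(-1, Mul(1, 1))))) = Mul(-66, Add(Rational(9, 4), Mul(Rational(-1, 4), Pow(Add(Mul(2, Add(5, 1), Add(1, Add(5, 1))), Mul(-1, Mul(1, 1))), 2)), Mul(Rational(-1, 12), Add(Mul(2, Add(5, 1), Add(1, Add(5, 1))), Mul(-1, Mul(1, 1)))))) = Mul(-66, Add(Rational(9, 4), Mul(Rational(-1, 4), Pow(Add(Mul(2, 6, Add(1, 6)), Mul(-1, 1)), 2)), Mul(Rational(-1, 12), Add(Mul(2, 6, Add(1, 6)), Mul(-1, 1))))) = Mul(-66, Add(Rational(9, 4), Mul(Rational(-1, 4), Pow(Add(Mul(2, 6, 7), -1), 2)), Mul(Rational(-1, 12), Add(Mul(2, 6, 7), -1)))) = Mul(-66, Add(Rational(9, 4), Mul(Rational(-1, 4), Pow(Add(84, -1), 2)), Mul(Rational(-1, 12), Add(84, -1)))) = Mul(-66, Add(Rational(9, 4), Mul(Rational(-1, 4), Pow(83, 2)), Mul(Rational(-1, 12), 83))) = Mul(-66, Add(Rational(9, 4), Mul(Rational(-1, 4), 6889), Rational(-83, 12))) = Mul(-66, Add(Rational(9, 4), Rational(-6889, 4), Rational(-83, 12))) = Mul(-66, Rational(-20723, 12)) = Rational(227953, 2)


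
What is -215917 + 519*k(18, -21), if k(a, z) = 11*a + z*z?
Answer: 115724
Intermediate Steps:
k(a, z) = z**2 + 11*a (k(a, z) = 11*a + z**2 = z**2 + 11*a)
-215917 + 519*k(18, -21) = -215917 + 519*((-21)**2 + 11*18) = -215917 + 519*(441 + 198) = -215917 + 519*639 = -215917 + 331641 = 115724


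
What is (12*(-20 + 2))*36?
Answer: -7776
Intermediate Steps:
(12*(-20 + 2))*36 = (12*(-18))*36 = -216*36 = -7776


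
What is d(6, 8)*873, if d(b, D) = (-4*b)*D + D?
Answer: -160632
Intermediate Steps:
d(b, D) = D - 4*D*b (d(b, D) = -4*D*b + D = D - 4*D*b)
d(6, 8)*873 = (8*(1 - 4*6))*873 = (8*(1 - 24))*873 = (8*(-23))*873 = -184*873 = -160632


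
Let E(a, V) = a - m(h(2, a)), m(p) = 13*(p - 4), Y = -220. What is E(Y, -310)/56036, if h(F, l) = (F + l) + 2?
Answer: 660/14009 ≈ 0.047113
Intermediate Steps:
h(F, l) = 2 + F + l
m(p) = -52 + 13*p (m(p) = 13*(-4 + p) = -52 + 13*p)
E(a, V) = -12*a (E(a, V) = a - (-52 + 13*(2 + 2 + a)) = a - (-52 + 13*(4 + a)) = a - (-52 + (52 + 13*a)) = a - 13*a = -12*a)
E(Y, -310)/56036 = -12*(-220)/56036 = 2640*(1/56036) = 660/14009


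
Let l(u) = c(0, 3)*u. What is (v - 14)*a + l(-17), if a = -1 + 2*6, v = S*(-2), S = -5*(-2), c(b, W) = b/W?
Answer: -374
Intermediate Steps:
S = 10
v = -20 (v = 10*(-2) = -20)
a = 11 (a = -1 + 12 = 11)
l(u) = 0 (l(u) = (0/3)*u = (0*(1/3))*u = 0*u = 0)
(v - 14)*a + l(-17) = (-20 - 14)*11 + 0 = -34*11 + 0 = -374 + 0 = -374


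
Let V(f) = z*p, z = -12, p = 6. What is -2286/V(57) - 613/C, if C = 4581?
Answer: 579335/18324 ≈ 31.616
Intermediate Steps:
V(f) = -72 (V(f) = -12*6 = -72)
-2286/V(57) - 613/C = -2286/(-72) - 613/4581 = -2286*(-1/72) - 613*1/4581 = 127/4 - 613/4581 = 579335/18324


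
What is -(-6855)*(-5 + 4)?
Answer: -6855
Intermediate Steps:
-(-6855)*(-5 + 4) = -(-6855)*(-1) = -2285*3 = -6855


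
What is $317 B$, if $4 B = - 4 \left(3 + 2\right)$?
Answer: $-1585$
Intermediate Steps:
$B = -5$ ($B = \frac{\left(-4\right) \left(3 + 2\right)}{4} = \frac{\left(-4\right) 5}{4} = \frac{1}{4} \left(-20\right) = -5$)
$317 B = 317 \left(-5\right) = -1585$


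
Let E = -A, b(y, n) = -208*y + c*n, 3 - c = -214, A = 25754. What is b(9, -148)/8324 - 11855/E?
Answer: -194161483/53594074 ≈ -3.6228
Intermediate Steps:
c = 217 (c = 3 - 1*(-214) = 3 + 214 = 217)
b(y, n) = -208*y + 217*n
E = -25754 (E = -1*25754 = -25754)
b(9, -148)/8324 - 11855/E = (-208*9 + 217*(-148))/8324 - 11855/(-25754) = (-1872 - 32116)*(1/8324) - 11855*(-1/25754) = -33988*1/8324 + 11855/25754 = -8497/2081 + 11855/25754 = -194161483/53594074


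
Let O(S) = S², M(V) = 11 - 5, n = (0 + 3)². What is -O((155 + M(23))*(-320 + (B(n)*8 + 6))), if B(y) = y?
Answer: -1518037444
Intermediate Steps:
n = 9 (n = 3² = 9)
M(V) = 6
-O((155 + M(23))*(-320 + (B(n)*8 + 6))) = -((155 + 6)*(-320 + (9*8 + 6)))² = -(161*(-320 + (72 + 6)))² = -(161*(-320 + 78))² = -(161*(-242))² = -1*(-38962)² = -1*1518037444 = -1518037444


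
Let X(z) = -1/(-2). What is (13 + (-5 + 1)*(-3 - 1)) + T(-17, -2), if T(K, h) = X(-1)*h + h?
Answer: 26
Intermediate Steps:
X(z) = ½ (X(z) = -1*(-½) = ½)
T(K, h) = 3*h/2 (T(K, h) = h/2 + h = 3*h/2)
(13 + (-5 + 1)*(-3 - 1)) + T(-17, -2) = (13 + (-5 + 1)*(-3 - 1)) + (3/2)*(-2) = (13 - 4*(-4)) - 3 = (13 + 16) - 3 = 29 - 3 = 26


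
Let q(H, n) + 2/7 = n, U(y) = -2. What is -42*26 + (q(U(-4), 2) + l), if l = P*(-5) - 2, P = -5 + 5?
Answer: -7646/7 ≈ -1092.3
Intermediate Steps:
q(H, n) = -2/7 + n
P = 0
l = -2 (l = 0*(-5) - 2 = 0 - 2 = -2)
-42*26 + (q(U(-4), 2) + l) = -42*26 + ((-2/7 + 2) - 2) = -1092 + (12/7 - 2) = -1092 - 2/7 = -7646/7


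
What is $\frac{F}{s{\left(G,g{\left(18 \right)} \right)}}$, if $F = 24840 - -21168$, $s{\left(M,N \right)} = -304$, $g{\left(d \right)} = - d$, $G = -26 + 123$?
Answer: $- \frac{5751}{38} \approx -151.34$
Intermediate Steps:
$G = 97$
$F = 46008$ ($F = 24840 + 21168 = 46008$)
$\frac{F}{s{\left(G,g{\left(18 \right)} \right)}} = \frac{46008}{-304} = 46008 \left(- \frac{1}{304}\right) = - \frac{5751}{38}$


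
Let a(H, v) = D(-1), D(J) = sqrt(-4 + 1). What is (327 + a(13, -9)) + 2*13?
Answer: 353 + I*sqrt(3) ≈ 353.0 + 1.732*I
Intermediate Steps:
D(J) = I*sqrt(3) (D(J) = sqrt(-3) = I*sqrt(3))
a(H, v) = I*sqrt(3)
(327 + a(13, -9)) + 2*13 = (327 + I*sqrt(3)) + 2*13 = (327 + I*sqrt(3)) + 26 = 353 + I*sqrt(3)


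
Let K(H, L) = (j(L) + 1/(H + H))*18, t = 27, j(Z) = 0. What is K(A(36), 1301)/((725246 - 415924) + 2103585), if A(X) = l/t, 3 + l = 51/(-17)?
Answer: -81/4825814 ≈ -1.6785e-5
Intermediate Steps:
l = -6 (l = -3 + 51/(-17) = -3 + 51*(-1/17) = -3 - 3 = -6)
A(X) = -2/9 (A(X) = -6/27 = -6*1/27 = -2/9)
K(H, L) = 9/H (K(H, L) = (0 + 1/(H + H))*18 = (0 + 1/(2*H))*18 = (1/(2*H))*18 = 9/H)
K(A(36), 1301)/((725246 - 415924) + 2103585) = (9/(-2/9))/((725246 - 415924) + 2103585) = (9*(-9/2))/(309322 + 2103585) = -81/2/2412907 = -81/2*1/2412907 = -81/4825814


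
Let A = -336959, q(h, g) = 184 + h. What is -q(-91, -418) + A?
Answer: -337052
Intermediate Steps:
-q(-91, -418) + A = -(184 - 91) - 336959 = -1*93 - 336959 = -93 - 336959 = -337052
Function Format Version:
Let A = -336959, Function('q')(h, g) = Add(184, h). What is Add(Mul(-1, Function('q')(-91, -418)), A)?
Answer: -337052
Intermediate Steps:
Add(Mul(-1, Function('q')(-91, -418)), A) = Add(Mul(-1, Add(184, -91)), -336959) = Add(Mul(-1, 93), -336959) = Add(-93, -336959) = -337052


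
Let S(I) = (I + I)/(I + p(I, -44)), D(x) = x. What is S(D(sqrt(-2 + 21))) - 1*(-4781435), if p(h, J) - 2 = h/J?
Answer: 130949232241/27387 - 7744*sqrt(19)/27387 ≈ 4.7814e+6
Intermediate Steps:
p(h, J) = 2 + h/J
S(I) = 2*I/(2 + 43*I/44) (S(I) = (I + I)/(I + (2 + I/(-44))) = (2*I)/(I + (2 + I*(-1/44))) = (2*I)/(I + (2 - I/44)) = (2*I)/(2 + 43*I/44) = 2*I/(2 + 43*I/44))
S(D(sqrt(-2 + 21))) - 1*(-4781435) = 88*sqrt(-2 + 21)/(88 + 43*sqrt(-2 + 21)) - 1*(-4781435) = 88*sqrt(19)/(88 + 43*sqrt(19)) + 4781435 = 4781435 + 88*sqrt(19)/(88 + 43*sqrt(19))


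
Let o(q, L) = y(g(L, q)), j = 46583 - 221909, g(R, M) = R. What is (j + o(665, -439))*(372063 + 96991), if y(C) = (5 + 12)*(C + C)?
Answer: -89238461608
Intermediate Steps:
j = -175326
y(C) = 34*C (y(C) = 17*(2*C) = 34*C)
o(q, L) = 34*L
(j + o(665, -439))*(372063 + 96991) = (-175326 + 34*(-439))*(372063 + 96991) = (-175326 - 14926)*469054 = -190252*469054 = -89238461608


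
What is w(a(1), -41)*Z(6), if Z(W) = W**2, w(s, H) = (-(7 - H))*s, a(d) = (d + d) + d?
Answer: -5184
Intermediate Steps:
a(d) = 3*d (a(d) = 2*d + d = 3*d)
w(s, H) = s*(-7 + H) (w(s, H) = (-7 + H)*s = s*(-7 + H))
w(a(1), -41)*Z(6) = ((3*1)*(-7 - 41))*6**2 = (3*(-48))*36 = -144*36 = -5184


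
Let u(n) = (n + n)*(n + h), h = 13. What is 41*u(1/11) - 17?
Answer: 9751/121 ≈ 80.587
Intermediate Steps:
u(n) = 2*n*(13 + n) (u(n) = (n + n)*(n + 13) = (2*n)*(13 + n) = 2*n*(13 + n))
41*u(1/11) - 17 = 41*(2*(13 + 1/11)/11) - 17 = 41*(2*(1/11)*(13 + 1/11)) - 17 = 41*(2*(1/11)*(144/11)) - 17 = 41*(288/121) - 17 = 11808/121 - 17 = 9751/121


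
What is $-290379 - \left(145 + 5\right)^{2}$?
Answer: $-312879$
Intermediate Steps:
$-290379 - \left(145 + 5\right)^{2} = -290379 - 150^{2} = -290379 - 22500 = -312879$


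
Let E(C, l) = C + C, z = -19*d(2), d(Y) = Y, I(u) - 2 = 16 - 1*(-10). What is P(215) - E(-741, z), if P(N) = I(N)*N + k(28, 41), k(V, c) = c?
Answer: 7543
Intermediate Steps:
I(u) = 28 (I(u) = 2 + (16 - 1*(-10)) = 2 + (16 + 10) = 2 + 26 = 28)
z = -38 (z = -19*2 = -38)
P(N) = 41 + 28*N (P(N) = 28*N + 41 = 41 + 28*N)
E(C, l) = 2*C
P(215) - E(-741, z) = (41 + 28*215) - 2*(-741) = (41 + 6020) - 1*(-1482) = 6061 + 1482 = 7543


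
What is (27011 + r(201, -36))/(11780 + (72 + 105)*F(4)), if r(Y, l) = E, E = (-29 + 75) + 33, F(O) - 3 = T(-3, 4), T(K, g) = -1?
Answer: 13545/6067 ≈ 2.2326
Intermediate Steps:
F(O) = 2 (F(O) = 3 - 1 = 2)
E = 79 (E = 46 + 33 = 79)
r(Y, l) = 79
(27011 + r(201, -36))/(11780 + (72 + 105)*F(4)) = (27011 + 79)/(11780 + (72 + 105)*2) = 27090/(11780 + 177*2) = 27090/(11780 + 354) = 27090/12134 = 27090*(1/12134) = 13545/6067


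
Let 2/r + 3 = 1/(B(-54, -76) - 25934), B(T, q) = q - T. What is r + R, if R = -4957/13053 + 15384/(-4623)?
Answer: -6851236280525/1566309471837 ≈ -4.3741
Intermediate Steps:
r = -51912/77869 (r = 2/(-3 + 1/((-76 - 1*(-54)) - 25934)) = 2/(-3 + 1/((-76 + 54) - 25934)) = 2/(-3 + 1/(-22 - 25934)) = 2/(-3 + 1/(-25956)) = 2/(-3 - 1/25956) = 2/(-77869/25956) = 2*(-25956/77869) = -51912/77869 ≈ -0.66666)
R = -74574521/20114673 (R = -4957*1/13053 + 15384*(-1/4623) = -4957/13053 - 5128/1541 = -74574521/20114673 ≈ -3.7075)
r + R = -51912/77869 - 74574521/20114673 = -6851236280525/1566309471837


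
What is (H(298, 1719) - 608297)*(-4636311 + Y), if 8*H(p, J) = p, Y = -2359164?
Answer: 17020263498525/4 ≈ 4.2551e+12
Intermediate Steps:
H(p, J) = p/8
(H(298, 1719) - 608297)*(-4636311 + Y) = ((1/8)*298 - 608297)*(-4636311 - 2359164) = (149/4 - 608297)*(-6995475) = -2433039/4*(-6995475) = 17020263498525/4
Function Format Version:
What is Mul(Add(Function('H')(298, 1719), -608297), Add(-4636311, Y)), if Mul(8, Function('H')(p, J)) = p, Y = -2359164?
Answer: Rational(17020263498525, 4) ≈ 4.2551e+12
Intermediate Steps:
Function('H')(p, J) = Mul(Rational(1, 8), p)
Mul(Add(Function('H')(298, 1719), -608297), Add(-4636311, Y)) = Mul(Add(Mul(Rational(1, 8), 298), -608297), Add(-4636311, -2359164)) = Mul(Add(Rational(149, 4), -608297), -6995475) = Mul(Rational(-2433039, 4), -6995475) = Rational(17020263498525, 4)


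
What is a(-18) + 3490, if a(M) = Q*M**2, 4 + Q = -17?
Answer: -3314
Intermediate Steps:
Q = -21 (Q = -4 - 17 = -21)
a(M) = -21*M**2
a(-18) + 3490 = -21*(-18)**2 + 3490 = -21*324 + 3490 = -6804 + 3490 = -3314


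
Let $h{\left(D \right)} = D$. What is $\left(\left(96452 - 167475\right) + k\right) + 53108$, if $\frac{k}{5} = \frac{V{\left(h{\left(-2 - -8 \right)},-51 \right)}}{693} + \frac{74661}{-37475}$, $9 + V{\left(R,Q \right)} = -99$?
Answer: $- \frac{10345213822}{577115} \approx -17926.0$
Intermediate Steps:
$V{\left(R,Q \right)} = -108$ ($V{\left(R,Q \right)} = -9 - 99 = -108$)
$k = - \frac{6198597}{577115}$ ($k = 5 \left(- \frac{108}{693} + \frac{74661}{-37475}\right) = 5 \left(\left(-108\right) \frac{1}{693} + 74661 \left(- \frac{1}{37475}\right)\right) = 5 \left(- \frac{12}{77} - \frac{74661}{37475}\right) = 5 \left(- \frac{6198597}{2885575}\right) = - \frac{6198597}{577115} \approx -10.741$)
$\left(\left(96452 - 167475\right) + k\right) + 53108 = \left(\left(96452 - 167475\right) - \frac{6198597}{577115}\right) + 53108 = \left(-71023 - \frac{6198597}{577115}\right) + 53108 = - \frac{40994637242}{577115} + 53108 = - \frac{10345213822}{577115}$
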